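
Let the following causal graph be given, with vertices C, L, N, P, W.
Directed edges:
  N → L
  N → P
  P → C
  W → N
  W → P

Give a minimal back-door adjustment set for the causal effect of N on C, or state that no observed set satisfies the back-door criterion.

desc(N)\{N}={C,L,P}; candidates ⊆ {W}.
size 0: {}; under {} N still reaches {C,P,W} ∋ C.
{W}: N⊥C given {W} in G with N→· removed — back-door holds.

N→C: minimal back-door set {W}.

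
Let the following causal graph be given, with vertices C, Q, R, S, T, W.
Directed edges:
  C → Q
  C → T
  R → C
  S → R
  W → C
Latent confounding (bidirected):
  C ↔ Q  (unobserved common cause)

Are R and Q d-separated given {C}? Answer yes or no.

No — R and Q are d-connected given {C}.

Bayes-Ball from R | {C} reaches {Q,S,W}.
Q ∈ reach(R|{C}) ⇒ R ⊥̸ Q | {C}.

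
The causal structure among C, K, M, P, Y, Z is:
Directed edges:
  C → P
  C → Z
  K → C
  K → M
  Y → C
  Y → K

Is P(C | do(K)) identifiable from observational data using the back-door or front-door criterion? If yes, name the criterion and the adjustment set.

P(C|do(K)): backdoor, adjust for {Y}.

desc(K)\{K}={C,M,P,Z}; candidates ⊆ {Y}.
size 0: {}; under {} K still reaches {C,P,Y,Z} ∋ C.
{Y}: K⊥C given {Y} in G with K→· removed — back-door holds.
P(C|do(K)) = Σ_{Y} P(C|K,Y)·P(Y).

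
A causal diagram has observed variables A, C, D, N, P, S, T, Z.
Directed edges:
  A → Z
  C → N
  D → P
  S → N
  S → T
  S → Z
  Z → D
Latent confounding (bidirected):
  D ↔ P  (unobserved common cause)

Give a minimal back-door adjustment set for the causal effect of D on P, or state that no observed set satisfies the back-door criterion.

desc(D)\{D}={P}; candidates ⊆ {A,C,N,S,T,Z}.
D↔P: latent back-door arc(s) into D.
size 0: {}; under {} D still reaches {A,N,P,S,T,Z} ∋ P.
size 1: {A}, {C}, {N} …(+3); under {A} D still reaches {N,P,S,T,Z} ∋ P.
size 2: {A,C}, {A,N}, {A,S} …(+12); under {A,C} D still reaches {N,P,S,T,Z} ∋ P.
D↔P cannot be blocked by any observed set — no back-door set.

D→P: no observed back-door set.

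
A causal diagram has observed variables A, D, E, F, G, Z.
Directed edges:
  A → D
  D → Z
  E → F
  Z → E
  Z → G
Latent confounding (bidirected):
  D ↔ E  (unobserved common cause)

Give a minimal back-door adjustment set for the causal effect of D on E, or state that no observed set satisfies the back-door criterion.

desc(D)\{D}={E,F,G,Z}; candidates ⊆ {A}.
D↔E: latent back-door arc(s) into D.
size 0: {}; under {} D still reaches {A,E,F} ∋ E.
size 1: {A}; under {A} D still reaches {E,F} ∋ E.
D↔E cannot be blocked by any observed set — no back-door set.

D→E: no observed back-door set.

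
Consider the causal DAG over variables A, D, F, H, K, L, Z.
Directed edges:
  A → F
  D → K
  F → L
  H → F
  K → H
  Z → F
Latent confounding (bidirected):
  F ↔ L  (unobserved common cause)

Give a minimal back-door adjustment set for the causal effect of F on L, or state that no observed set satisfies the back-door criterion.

desc(F)\{F}={L}; candidates ⊆ {A,D,H,K,Z}.
F↔L: latent back-door arc(s) into F.
size 0: {}; under {} F still reaches {A,D,H,K,L,Z} ∋ L.
size 1: {A}, {D}, {H} …(+2); under {A} F still reaches {D,H,K,L,Z} ∋ L.
size 2: {A,D}, {A,H}, {A,K} …(+7); under {A,D} F still reaches {H,K,L,Z} ∋ L.
F↔L cannot be blocked by any observed set — no back-door set.

F→L: no observed back-door set.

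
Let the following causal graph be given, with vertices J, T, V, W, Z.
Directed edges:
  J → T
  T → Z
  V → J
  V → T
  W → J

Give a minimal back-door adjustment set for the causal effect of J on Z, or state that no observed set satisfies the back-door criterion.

J→Z: minimal back-door set {V}.

desc(J)\{J}={T,Z}; candidates ⊆ {V,W}.
size 0: {}; under {} J still reaches {T,V,W,Z} ∋ Z.
{V}: J⊥Z given {V} in G with J→· removed — back-door holds.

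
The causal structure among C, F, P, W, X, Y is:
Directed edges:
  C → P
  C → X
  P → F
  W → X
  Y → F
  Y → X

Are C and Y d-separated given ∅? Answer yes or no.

Yes — C ⊥ Y | ∅.

Bayes-Ball from C | ∅ reaches {F,P,X}.
Y ∉ reach(C|∅) ⇒ C ⊥ Y | ∅.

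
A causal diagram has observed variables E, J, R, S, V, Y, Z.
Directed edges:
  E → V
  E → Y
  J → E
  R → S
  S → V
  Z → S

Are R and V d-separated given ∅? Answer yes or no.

No — R and V are d-connected given ∅.

Bayes-Ball from R | ∅ reaches {S,V}.
V ∈ reach(R|∅) ⇒ R ⊥̸ V | ∅.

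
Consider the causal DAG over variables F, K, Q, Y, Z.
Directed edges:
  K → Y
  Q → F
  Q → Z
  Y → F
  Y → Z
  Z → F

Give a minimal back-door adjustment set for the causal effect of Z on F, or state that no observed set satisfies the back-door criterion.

desc(Z)\{Z}={F}; candidates ⊆ {K,Q,Y}.
size 0: {}; under {} Z still reaches {F,K,Q,Y} ∋ F.
size 1: {K}, {Q}, {Y}; under {K} Z still reaches {F,Q,Y} ∋ F.
{Q,Y}: Z⊥F given {Q,Y} in G with Z→· removed — back-door holds.

Z→F: minimal back-door set {Q, Y}.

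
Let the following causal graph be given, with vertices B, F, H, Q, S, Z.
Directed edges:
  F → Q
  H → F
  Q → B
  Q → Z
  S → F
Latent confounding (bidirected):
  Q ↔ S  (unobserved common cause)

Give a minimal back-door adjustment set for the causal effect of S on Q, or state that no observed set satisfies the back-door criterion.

S→Q: no observed back-door set.

desc(S)\{S}={B,F,Q,Z}; candidates ⊆ {H}.
S↔Q: latent back-door arc(s) into S.
size 0: {}; under {} S still reaches {B,Q,Z} ∋ Q.
size 1: {H}; under {H} S still reaches {B,Q,Z} ∋ Q.
S↔Q cannot be blocked by any observed set — no back-door set.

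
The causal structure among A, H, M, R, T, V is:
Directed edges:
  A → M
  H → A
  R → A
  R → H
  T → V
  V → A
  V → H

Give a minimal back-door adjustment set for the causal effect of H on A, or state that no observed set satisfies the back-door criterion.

H→A: minimal back-door set {R, V}.

desc(H)\{H}={A,M}; candidates ⊆ {R,T,V}.
size 0: {}; under {} H still reaches {A,M,R,T,V} ∋ A.
size 1: {R}, {T}, {V}; under {R} H still reaches {A,M,T,V} ∋ A.
{R,V}: H⊥A given {R,V} in G with H→· removed — back-door holds.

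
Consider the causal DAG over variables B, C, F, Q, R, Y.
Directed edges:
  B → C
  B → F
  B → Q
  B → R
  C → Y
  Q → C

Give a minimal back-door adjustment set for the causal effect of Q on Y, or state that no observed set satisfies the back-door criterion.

desc(Q)\{Q}={C,Y}; candidates ⊆ {B,F,R}.
size 0: {}; under {} Q still reaches {B,C,F,R,Y} ∋ Y.
{B}: Q⊥Y given {B} in G with Q→· removed — back-door holds.

Q→Y: minimal back-door set {B}.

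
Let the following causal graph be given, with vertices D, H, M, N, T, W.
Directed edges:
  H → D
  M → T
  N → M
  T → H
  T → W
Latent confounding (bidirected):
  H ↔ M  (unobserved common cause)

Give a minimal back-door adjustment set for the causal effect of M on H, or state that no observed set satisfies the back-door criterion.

M→H: no observed back-door set.

desc(M)\{M}={D,H,T,W}; candidates ⊆ {N}.
M↔H: latent back-door arc(s) into M.
size 0: {}; under {} M still reaches {D,H,N} ∋ H.
size 1: {N}; under {N} M still reaches {D,H} ∋ H.
M↔H cannot be blocked by any observed set — no back-door set.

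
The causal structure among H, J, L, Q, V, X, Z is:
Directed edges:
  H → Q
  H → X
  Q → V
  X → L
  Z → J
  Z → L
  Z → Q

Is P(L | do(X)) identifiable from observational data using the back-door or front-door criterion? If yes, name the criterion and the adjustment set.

P(L|do(X)): backdoor, adjust for ∅.

desc(X)\{X}={L}; candidates ⊆ {H,J,Q,V,Z}.
∅: X⊥L given ∅ in G with X→· removed — back-door holds.
P(L|do(X)) = P(L|X) — no adjustment needed.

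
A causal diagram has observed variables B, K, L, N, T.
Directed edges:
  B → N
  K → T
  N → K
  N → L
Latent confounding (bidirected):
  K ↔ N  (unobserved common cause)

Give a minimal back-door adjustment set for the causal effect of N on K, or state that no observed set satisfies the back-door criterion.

desc(N)\{N}={K,L,T}; candidates ⊆ {B}.
N↔K: latent back-door arc(s) into N.
size 0: {}; under {} N still reaches {B,K,T} ∋ K.
size 1: {B}; under {B} N still reaches {K,T} ∋ K.
N↔K cannot be blocked by any observed set — no back-door set.

N→K: no observed back-door set.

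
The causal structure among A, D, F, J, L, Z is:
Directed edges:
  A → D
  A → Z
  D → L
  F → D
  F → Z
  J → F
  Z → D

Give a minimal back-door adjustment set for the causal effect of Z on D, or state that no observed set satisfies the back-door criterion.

desc(Z)\{Z}={D,L}; candidates ⊆ {A,F,J}.
size 0: {}; under {} Z still reaches {A,D,F,J,L} ∋ D.
size 1: {A}, {F}, {J}; under {A} Z still reaches {D,F,J,L} ∋ D.
{A,F}: Z⊥D given {A,F} in G with Z→· removed — back-door holds.

Z→D: minimal back-door set {A, F}.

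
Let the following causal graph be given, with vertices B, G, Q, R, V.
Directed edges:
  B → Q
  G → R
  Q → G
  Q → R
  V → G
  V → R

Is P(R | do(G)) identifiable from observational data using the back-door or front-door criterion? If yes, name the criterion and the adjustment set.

P(R|do(G)): backdoor, adjust for {Q, V}.

desc(G)\{G}={R}; candidates ⊆ {B,Q,V}.
size 0: {}; under {} G still reaches {B,Q,R,V} ∋ R.
size 1: {B}, {Q}, {V}; under {B} G still reaches {Q,R,V} ∋ R.
{Q,V}: G⊥R given {Q,V} in G with G→· removed — back-door holds.
P(R|do(G)) = Σ_{Q,V} P(R|G,Q,V)·P(Q,V).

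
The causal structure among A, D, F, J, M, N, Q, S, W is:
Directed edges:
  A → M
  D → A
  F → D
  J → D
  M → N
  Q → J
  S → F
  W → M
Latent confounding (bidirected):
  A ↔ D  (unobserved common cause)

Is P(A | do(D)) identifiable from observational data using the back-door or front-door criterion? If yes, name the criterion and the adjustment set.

desc(D)\{D}={A,M,N}; candidates ⊆ {F,J,Q,S,W}.
D↔A: latent back-door arc(s) into D.
size 0: {}; under {} D still reaches {A,F,J,M,N,Q,S} ∋ A.
size 1: {F}, {J}, {Q} …(+2); under {F} D still reaches {A,J,M,N,Q} ∋ A.
size 2: {F,J}, {F,Q}, {F,S} …(+7); under {F,J} D still reaches {A,M,N} ∋ A.
D↔A cannot be blocked by any observed set — no back-door set.
No mediator lies on a directed D→…→A path.
Neither criterion identifies P(A|do(D)) in this graph.

P(A|do(D)): not identifiable (no BD/FD set).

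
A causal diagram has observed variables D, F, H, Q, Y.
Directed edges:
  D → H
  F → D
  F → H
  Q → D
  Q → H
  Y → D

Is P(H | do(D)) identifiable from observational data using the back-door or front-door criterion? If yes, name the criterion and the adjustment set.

desc(D)\{D}={H}; candidates ⊆ {F,Q,Y}.
size 0: {}; under {} D still reaches {F,H,Q,Y} ∋ H.
size 1: {F}, {Q}, {Y}; under {F} D still reaches {H,Q,Y} ∋ H.
{F,Q}: D⊥H given {F,Q} in G with D→· removed — back-door holds.
P(H|do(D)) = Σ_{F,Q} P(H|D,F,Q)·P(F,Q).

P(H|do(D)): backdoor, adjust for {F, Q}.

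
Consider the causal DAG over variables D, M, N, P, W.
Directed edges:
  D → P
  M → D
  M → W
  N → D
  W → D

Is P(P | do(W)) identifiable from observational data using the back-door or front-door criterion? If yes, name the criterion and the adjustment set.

P(P|do(W)): backdoor, adjust for {M}.

desc(W)\{W}={D,P}; candidates ⊆ {M,N}.
size 0: {}; under {} W still reaches {D,M,P} ∋ P.
{M}: W⊥P given {M} in G with W→· removed — back-door holds.
P(P|do(W)) = Σ_{M} P(P|W,M)·P(M).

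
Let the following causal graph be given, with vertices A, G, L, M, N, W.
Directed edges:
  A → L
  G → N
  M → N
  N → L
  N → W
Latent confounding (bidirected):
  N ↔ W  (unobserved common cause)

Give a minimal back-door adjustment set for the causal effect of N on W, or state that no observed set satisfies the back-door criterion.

N→W: no observed back-door set.

desc(N)\{N}={L,W}; candidates ⊆ {A,G,M}.
N↔W: latent back-door arc(s) into N.
size 0: {}; under {} N still reaches {G,M,W} ∋ W.
size 1: {A}, {G}, {M}; under {A} N still reaches {G,M,W} ∋ W.
size 2: {A,G}, {A,M}, {G,M}; under {A,G} N still reaches {M,W} ∋ W.
N↔W cannot be blocked by any observed set — no back-door set.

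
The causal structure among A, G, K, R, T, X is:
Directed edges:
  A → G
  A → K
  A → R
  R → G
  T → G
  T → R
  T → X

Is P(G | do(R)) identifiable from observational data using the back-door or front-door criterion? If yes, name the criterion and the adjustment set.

desc(R)\{R}={G}; candidates ⊆ {A,K,T,X}.
size 0: {}; under {} R still reaches {A,G,K,T,X} ∋ G.
size 1: {A}, {K}, {T} …(+1); under {A} R still reaches {G,T,X} ∋ G.
{A,T}: R⊥G given {A,T} in G with R→· removed — back-door holds.
P(G|do(R)) = Σ_{A,T} P(G|R,A,T)·P(A,T).

P(G|do(R)): backdoor, adjust for {A, T}.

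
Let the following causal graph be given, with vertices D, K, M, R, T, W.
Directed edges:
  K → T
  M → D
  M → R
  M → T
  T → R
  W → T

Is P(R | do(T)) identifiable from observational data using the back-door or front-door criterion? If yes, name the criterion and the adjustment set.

P(R|do(T)): backdoor, adjust for {M}.

desc(T)\{T}={R}; candidates ⊆ {D,K,M,W}.
size 0: {}; under {} T still reaches {D,K,M,R,W} ∋ R.
{M}: T⊥R given {M} in G with T→· removed — back-door holds.
P(R|do(T)) = Σ_{M} P(R|T,M)·P(M).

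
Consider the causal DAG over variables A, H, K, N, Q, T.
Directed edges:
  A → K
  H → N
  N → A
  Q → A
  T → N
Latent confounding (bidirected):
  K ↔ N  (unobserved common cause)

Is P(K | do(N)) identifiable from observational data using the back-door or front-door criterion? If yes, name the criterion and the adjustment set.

P(K|do(N)): frontdoor, adjust for {A}.

desc(N)\{N}={A,K}; candidates ⊆ {H,Q,T}.
N↔K: latent back-door arc(s) into N.
size 0: {}; under {} N still reaches {H,K,T} ∋ K.
size 1: {H}, {Q}, {T}; under {H} N still reaches {K,T} ∋ K.
size 2: {H,Q}, {H,T}, {Q,T}; under {H,Q} N still reaches {K,T} ∋ K.
N↔K cannot be blocked by any observed set — no back-door set.
{A}: (i) intercepts every directed N→K path; (ii) no back-door N→{A}; (iii) {N} blocks every back-door {A}→K. Front-door holds.
P(K|do(N)) = Σ_{A} P(A|N) Σ_{N'} P(K|A,N')P(N').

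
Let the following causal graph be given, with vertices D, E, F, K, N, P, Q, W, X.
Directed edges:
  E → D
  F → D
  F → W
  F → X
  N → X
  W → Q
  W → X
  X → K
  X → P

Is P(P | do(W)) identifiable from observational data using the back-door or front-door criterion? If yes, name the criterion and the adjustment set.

P(P|do(W)): backdoor, adjust for {F}.

desc(W)\{W}={K,P,Q,X}; candidates ⊆ {D,E,F,N}.
size 0: {}; under {} W still reaches {D,F,K,P,X} ∋ P.
{F}: W⊥P given {F} in G with W→· removed — back-door holds.
P(P|do(W)) = Σ_{F} P(P|W,F)·P(F).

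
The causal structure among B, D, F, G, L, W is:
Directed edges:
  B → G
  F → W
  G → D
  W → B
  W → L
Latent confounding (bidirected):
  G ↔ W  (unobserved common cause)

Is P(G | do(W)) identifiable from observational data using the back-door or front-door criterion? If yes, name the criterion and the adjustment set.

desc(W)\{W}={B,D,G,L}; candidates ⊆ {F}.
W↔G: latent back-door arc(s) into W.
size 0: {}; under {} W still reaches {D,F,G} ∋ G.
size 1: {F}; under {F} W still reaches {D,G} ∋ G.
W↔G cannot be blocked by any observed set — no back-door set.
{B}: (i) intercepts every directed W→G path; (ii) no back-door W→{B}; (iii) {W} blocks every back-door {B}→G. Front-door holds.
P(G|do(W)) = Σ_{B} P(B|W) Σ_{W'} P(G|B,W')P(W').

P(G|do(W)): frontdoor, adjust for {B}.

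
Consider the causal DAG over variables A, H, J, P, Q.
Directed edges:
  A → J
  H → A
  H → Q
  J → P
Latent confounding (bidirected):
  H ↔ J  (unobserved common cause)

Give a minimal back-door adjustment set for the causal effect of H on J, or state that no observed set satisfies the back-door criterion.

H→J: no observed back-door set.

desc(H)\{H}={A,J,P,Q}; candidates ⊆ {—}.
H↔J: latent back-door arc(s) into H.
size 0: {}; under {} H still reaches {J,P} ∋ J.
H↔J cannot be blocked by any observed set — no back-door set.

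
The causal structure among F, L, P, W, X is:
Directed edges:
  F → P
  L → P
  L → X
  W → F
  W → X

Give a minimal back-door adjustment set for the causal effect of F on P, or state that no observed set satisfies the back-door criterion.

F→P: minimal back-door set ∅.

desc(F)\{F}={P}; candidates ⊆ {L,W,X}.
∅: F⊥P given ∅ in G with F→· removed — back-door holds.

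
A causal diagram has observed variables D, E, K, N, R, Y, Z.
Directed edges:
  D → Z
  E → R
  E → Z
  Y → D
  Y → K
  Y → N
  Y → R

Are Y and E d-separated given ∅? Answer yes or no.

Yes — Y ⊥ E | ∅.

Bayes-Ball from Y | ∅ reaches {D,K,N,R,Z}.
E ∉ reach(Y|∅) ⇒ Y ⊥ E | ∅.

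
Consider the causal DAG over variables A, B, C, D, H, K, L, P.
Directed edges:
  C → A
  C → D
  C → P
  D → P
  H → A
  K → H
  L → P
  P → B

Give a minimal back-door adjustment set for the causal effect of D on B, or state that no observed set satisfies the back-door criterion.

desc(D)\{D}={B,P}; candidates ⊆ {A,C,H,K,L}.
size 0: {}; under {} D still reaches {A,B,C,P} ∋ B.
{C}: D⊥B given {C} in G with D→· removed — back-door holds.

D→B: minimal back-door set {C}.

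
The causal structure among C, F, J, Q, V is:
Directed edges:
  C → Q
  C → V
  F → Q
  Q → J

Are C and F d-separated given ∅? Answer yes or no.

Yes — C ⊥ F | ∅.

Bayes-Ball from C | ∅ reaches {J,Q,V}.
F ∉ reach(C|∅) ⇒ C ⊥ F | ∅.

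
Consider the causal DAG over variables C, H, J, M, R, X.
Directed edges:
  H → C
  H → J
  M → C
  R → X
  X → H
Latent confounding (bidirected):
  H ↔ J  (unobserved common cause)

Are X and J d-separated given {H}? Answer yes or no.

No — X and J are d-connected given {H}.

Bayes-Ball from X | {H} reaches {J,R}.
J ∈ reach(X|{H}) ⇒ X ⊥̸ J | {H}.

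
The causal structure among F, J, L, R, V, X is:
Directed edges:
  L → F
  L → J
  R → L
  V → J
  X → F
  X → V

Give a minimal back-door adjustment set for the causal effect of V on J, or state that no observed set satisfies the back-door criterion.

V→J: minimal back-door set ∅.

desc(V)\{V}={J}; candidates ⊆ {F,L,R,X}.
∅: V⊥J given ∅ in G with V→· removed — back-door holds.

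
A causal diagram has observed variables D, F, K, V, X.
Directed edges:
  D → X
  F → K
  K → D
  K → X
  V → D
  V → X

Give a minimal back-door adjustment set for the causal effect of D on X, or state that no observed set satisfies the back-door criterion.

D→X: minimal back-door set {K, V}.

desc(D)\{D}={X}; candidates ⊆ {F,K,V}.
size 0: {}; under {} D still reaches {F,K,V,X} ∋ X.
size 1: {F}, {K}, {V}; under {F} D still reaches {K,V,X} ∋ X.
{K,V}: D⊥X given {K,V} in G with D→· removed — back-door holds.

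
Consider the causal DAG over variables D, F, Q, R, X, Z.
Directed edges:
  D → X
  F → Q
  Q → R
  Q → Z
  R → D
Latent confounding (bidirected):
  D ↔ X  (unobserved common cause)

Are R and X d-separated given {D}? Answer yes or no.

No — R and X are d-connected given {D}.

Bayes-Ball from R | {D} reaches {F,Q,X,Z}.
X ∈ reach(R|{D}) ⇒ R ⊥̸ X | {D}.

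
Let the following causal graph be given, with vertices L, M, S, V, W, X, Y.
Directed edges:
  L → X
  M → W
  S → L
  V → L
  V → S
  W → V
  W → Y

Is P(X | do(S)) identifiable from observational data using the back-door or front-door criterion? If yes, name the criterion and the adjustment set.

desc(S)\{S}={L,X}; candidates ⊆ {M,V,W,Y}.
size 0: {}; under {} S still reaches {L,M,V,W,X,Y} ∋ X.
{V}: S⊥X given {V} in G with S→· removed — back-door holds.
P(X|do(S)) = Σ_{V} P(X|S,V)·P(V).

P(X|do(S)): backdoor, adjust for {V}.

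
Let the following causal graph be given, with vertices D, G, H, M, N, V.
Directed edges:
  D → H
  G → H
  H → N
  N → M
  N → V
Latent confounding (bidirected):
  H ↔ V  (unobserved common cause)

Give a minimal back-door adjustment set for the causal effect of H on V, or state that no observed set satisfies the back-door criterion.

desc(H)\{H}={M,N,V}; candidates ⊆ {D,G}.
H↔V: latent back-door arc(s) into H.
size 0: {}; under {} H still reaches {D,G,V} ∋ V.
size 1: {D}, {G}; under {D} H still reaches {G,V} ∋ V.
size 2: {D,G}; under {D,G} H still reaches {V} ∋ V.
H↔V cannot be blocked by any observed set — no back-door set.

H→V: no observed back-door set.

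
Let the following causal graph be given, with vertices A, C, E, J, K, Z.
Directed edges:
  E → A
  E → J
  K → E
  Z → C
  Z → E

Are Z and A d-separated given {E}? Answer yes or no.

Bayes-Ball from Z | {E} reaches {C,K}.
A ∉ reach(Z|{E}) ⇒ Z ⊥ A | {E}.

Yes — Z ⊥ A | {E}.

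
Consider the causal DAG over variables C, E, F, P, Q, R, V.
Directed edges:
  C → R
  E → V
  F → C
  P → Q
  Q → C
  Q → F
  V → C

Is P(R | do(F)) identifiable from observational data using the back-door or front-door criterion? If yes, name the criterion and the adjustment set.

P(R|do(F)): backdoor, adjust for {Q}.

desc(F)\{F}={C,R}; candidates ⊆ {E,P,Q,V}.
size 0: {}; under {} F still reaches {C,P,Q,R} ∋ R.
{Q}: F⊥R given {Q} in G with F→· removed — back-door holds.
P(R|do(F)) = Σ_{Q} P(R|F,Q)·P(Q).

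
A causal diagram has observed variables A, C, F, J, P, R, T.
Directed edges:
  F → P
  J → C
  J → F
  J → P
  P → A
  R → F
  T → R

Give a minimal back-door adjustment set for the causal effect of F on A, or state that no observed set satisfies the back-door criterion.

F→A: minimal back-door set {J}.

desc(F)\{F}={A,P}; candidates ⊆ {C,J,R,T}.
size 0: {}; under {} F still reaches {A,C,J,P,R,T} ∋ A.
{J}: F⊥A given {J} in G with F→· removed — back-door holds.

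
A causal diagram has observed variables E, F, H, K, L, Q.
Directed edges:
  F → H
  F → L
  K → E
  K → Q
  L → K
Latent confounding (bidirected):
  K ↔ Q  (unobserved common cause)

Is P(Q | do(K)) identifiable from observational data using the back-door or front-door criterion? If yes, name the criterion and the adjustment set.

P(Q|do(K)): not identifiable (no BD/FD set).

desc(K)\{K}={E,Q}; candidates ⊆ {F,H,L}.
K↔Q: latent back-door arc(s) into K.
size 0: {}; under {} K still reaches {F,H,L,Q} ∋ Q.
size 1: {F}, {H}, {L}; under {F} K still reaches {L,Q} ∋ Q.
size 2: {F,H}, {F,L}, {H,L}; under {F,H} K still reaches {L,Q} ∋ Q.
K↔Q cannot be blocked by any observed set — no back-door set.
No mediator lies on a directed K→…→Q path.
Neither criterion identifies P(Q|do(K)) in this graph.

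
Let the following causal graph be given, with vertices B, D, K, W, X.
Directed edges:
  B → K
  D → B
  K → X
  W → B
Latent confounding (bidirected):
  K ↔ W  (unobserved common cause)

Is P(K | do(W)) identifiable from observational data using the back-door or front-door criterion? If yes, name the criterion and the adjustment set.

desc(W)\{W}={B,K,X}; candidates ⊆ {D}.
W↔K: latent back-door arc(s) into W.
size 0: {}; under {} W still reaches {K,X} ∋ K.
size 1: {D}; under {D} W still reaches {K,X} ∋ K.
W↔K cannot be blocked by any observed set — no back-door set.
{B}: (i) intercepts every directed W→K path; (ii) no back-door W→{B}; (iii) {W} blocks every back-door {B}→K. Front-door holds.
P(K|do(W)) = Σ_{B} P(B|W) Σ_{W'} P(K|B,W')P(W').

P(K|do(W)): frontdoor, adjust for {B}.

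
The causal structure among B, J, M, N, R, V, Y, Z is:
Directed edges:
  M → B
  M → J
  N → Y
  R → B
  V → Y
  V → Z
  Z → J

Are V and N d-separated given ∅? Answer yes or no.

Yes — V ⊥ N | ∅.

Bayes-Ball from V | ∅ reaches {J,Y,Z}.
N ∉ reach(V|∅) ⇒ V ⊥ N | ∅.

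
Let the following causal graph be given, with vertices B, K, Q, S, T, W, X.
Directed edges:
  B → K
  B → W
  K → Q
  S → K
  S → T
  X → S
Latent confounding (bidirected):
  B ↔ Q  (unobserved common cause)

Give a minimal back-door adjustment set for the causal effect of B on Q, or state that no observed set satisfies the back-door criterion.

B→Q: no observed back-door set.

desc(B)\{B}={K,Q,W}; candidates ⊆ {S,T,X}.
B↔Q: latent back-door arc(s) into B.
size 0: {}; under {} B still reaches {Q} ∋ Q.
size 1: {S}, {T}, {X}; under {S} B still reaches {Q} ∋ Q.
size 2: {S,T}, {S,X}, {T,X}; under {S,T} B still reaches {Q} ∋ Q.
B↔Q cannot be blocked by any observed set — no back-door set.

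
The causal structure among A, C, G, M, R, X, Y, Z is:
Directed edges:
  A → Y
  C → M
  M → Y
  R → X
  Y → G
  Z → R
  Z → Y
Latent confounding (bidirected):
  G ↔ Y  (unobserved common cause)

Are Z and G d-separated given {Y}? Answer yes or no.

No — Z and G are d-connected given {Y}.

Bayes-Ball from Z | {Y} reaches {A,C,G,M,R,X}.
G ∈ reach(Z|{Y}) ⇒ Z ⊥̸ G | {Y}.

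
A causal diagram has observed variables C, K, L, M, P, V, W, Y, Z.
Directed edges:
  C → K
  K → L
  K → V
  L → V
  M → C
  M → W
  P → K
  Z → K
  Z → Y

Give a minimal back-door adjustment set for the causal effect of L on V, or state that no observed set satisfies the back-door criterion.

L→V: minimal back-door set {K}.

desc(L)\{L}={V}; candidates ⊆ {C,K,M,P,W,Y,Z}.
size 0: {}; under {} L still reaches {C,K,M,P,V,W,Y,Z} ∋ V.
{K}: L⊥V given {K} in G with L→· removed — back-door holds.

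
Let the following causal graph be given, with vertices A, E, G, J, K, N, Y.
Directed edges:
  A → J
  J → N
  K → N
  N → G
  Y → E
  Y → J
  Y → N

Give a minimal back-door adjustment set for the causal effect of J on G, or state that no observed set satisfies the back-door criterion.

desc(J)\{J}={G,N}; candidates ⊆ {A,E,K,Y}.
size 0: {}; under {} J still reaches {A,E,G,N,Y} ∋ G.
{Y}: J⊥G given {Y} in G with J→· removed — back-door holds.

J→G: minimal back-door set {Y}.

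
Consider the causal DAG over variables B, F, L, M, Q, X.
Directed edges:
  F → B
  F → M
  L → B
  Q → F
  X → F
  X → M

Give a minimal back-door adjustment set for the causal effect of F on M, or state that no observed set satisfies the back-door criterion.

desc(F)\{F}={B,M}; candidates ⊆ {L,Q,X}.
size 0: {}; under {} F still reaches {M,Q,X} ∋ M.
{X}: F⊥M given {X} in G with F→· removed — back-door holds.

F→M: minimal back-door set {X}.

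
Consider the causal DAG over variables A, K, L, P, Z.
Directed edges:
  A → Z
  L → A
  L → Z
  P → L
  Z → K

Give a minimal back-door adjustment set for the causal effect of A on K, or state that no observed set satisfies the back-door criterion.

desc(A)\{A}={K,Z}; candidates ⊆ {L,P}.
size 0: {}; under {} A still reaches {K,L,P,Z} ∋ K.
{L}: A⊥K given {L} in G with A→· removed — back-door holds.

A→K: minimal back-door set {L}.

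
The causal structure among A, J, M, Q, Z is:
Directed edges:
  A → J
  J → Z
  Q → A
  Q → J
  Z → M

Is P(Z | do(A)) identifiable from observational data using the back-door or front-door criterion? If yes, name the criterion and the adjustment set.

desc(A)\{A}={J,M,Z}; candidates ⊆ {Q}.
size 0: {}; under {} A still reaches {J,M,Q,Z} ∋ Z.
{Q}: A⊥Z given {Q} in G with A→· removed — back-door holds.
P(Z|do(A)) = Σ_{Q} P(Z|A,Q)·P(Q).

P(Z|do(A)): backdoor, adjust for {Q}.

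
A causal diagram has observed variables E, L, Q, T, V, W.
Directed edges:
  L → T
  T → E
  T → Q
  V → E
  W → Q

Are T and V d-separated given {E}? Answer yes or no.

Bayes-Ball from T | {E} reaches {L,Q,V}.
V ∈ reach(T|{E}) ⇒ T ⊥̸ V | {E}.

No — T and V are d-connected given {E}.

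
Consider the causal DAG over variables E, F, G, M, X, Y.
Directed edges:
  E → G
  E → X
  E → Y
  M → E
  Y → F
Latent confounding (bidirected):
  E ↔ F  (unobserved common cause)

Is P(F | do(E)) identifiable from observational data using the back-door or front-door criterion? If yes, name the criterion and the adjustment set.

P(F|do(E)): frontdoor, adjust for {Y}.

desc(E)\{E}={F,G,X,Y}; candidates ⊆ {M}.
E↔F: latent back-door arc(s) into E.
size 0: {}; under {} E still reaches {F,M} ∋ F.
size 1: {M}; under {M} E still reaches {F} ∋ F.
E↔F cannot be blocked by any observed set — no back-door set.
{Y}: (i) intercepts every directed E→F path; (ii) no back-door E→{Y}; (iii) {E} blocks every back-door {Y}→F. Front-door holds.
P(F|do(E)) = Σ_{Y} P(Y|E) Σ_{E'} P(F|Y,E')P(E').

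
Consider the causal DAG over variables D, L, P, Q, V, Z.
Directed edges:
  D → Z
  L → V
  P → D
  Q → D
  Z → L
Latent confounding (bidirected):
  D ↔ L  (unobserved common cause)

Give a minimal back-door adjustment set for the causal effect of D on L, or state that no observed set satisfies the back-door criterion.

desc(D)\{D}={L,V,Z}; candidates ⊆ {P,Q}.
D↔L: latent back-door arc(s) into D.
size 0: {}; under {} D still reaches {L,P,Q,V} ∋ L.
size 1: {P}, {Q}; under {P} D still reaches {L,Q,V} ∋ L.
size 2: {P,Q}; under {P,Q} D still reaches {L,V} ∋ L.
D↔L cannot be blocked by any observed set — no back-door set.

D→L: no observed back-door set.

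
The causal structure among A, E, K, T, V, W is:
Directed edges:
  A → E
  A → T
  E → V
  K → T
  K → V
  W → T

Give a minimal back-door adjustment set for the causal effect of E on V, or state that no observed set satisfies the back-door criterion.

desc(E)\{E}={V}; candidates ⊆ {A,K,T,W}.
∅: E⊥V given ∅ in G with E→· removed — back-door holds.

E→V: minimal back-door set ∅.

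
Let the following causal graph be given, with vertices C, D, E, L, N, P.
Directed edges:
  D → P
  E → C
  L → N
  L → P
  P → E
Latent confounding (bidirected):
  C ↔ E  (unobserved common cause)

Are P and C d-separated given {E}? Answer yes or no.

Bayes-Ball from P | {E} reaches {C,D,L,N}.
C ∈ reach(P|{E}) ⇒ P ⊥̸ C | {E}.

No — P and C are d-connected given {E}.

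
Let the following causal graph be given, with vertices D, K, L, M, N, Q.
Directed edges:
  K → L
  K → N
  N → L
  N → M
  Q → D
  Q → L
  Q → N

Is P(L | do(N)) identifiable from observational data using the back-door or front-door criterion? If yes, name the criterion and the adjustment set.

P(L|do(N)): backdoor, adjust for {K, Q}.

desc(N)\{N}={L,M}; candidates ⊆ {D,K,Q}.
size 0: {}; under {} N still reaches {D,K,L,Q} ∋ L.
size 1: {D}, {K}, {Q}; under {D} N still reaches {K,L,Q} ∋ L.
{K,Q}: N⊥L given {K,Q} in G with N→· removed — back-door holds.
P(L|do(N)) = Σ_{K,Q} P(L|N,K,Q)·P(K,Q).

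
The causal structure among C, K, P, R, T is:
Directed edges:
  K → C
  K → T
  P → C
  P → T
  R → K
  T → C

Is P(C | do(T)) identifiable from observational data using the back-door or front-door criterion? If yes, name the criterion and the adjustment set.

desc(T)\{T}={C}; candidates ⊆ {K,P,R}.
size 0: {}; under {} T still reaches {C,K,P,R} ∋ C.
size 1: {K}, {P}, {R}; under {K} T still reaches {C,P} ∋ C.
{K,P}: T⊥C given {K,P} in G with T→· removed — back-door holds.
P(C|do(T)) = Σ_{K,P} P(C|T,K,P)·P(K,P).

P(C|do(T)): backdoor, adjust for {K, P}.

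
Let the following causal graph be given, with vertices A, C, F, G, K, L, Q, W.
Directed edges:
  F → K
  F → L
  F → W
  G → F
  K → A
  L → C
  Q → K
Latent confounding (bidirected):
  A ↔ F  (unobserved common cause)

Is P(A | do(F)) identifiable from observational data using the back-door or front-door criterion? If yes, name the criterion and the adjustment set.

P(A|do(F)): frontdoor, adjust for {K}.

desc(F)\{F}={A,C,K,L,W}; candidates ⊆ {G,Q}.
F↔A: latent back-door arc(s) into F.
size 0: {}; under {} F still reaches {A,G} ∋ A.
size 1: {G}, {Q}; under {G} F still reaches {A} ∋ A.
size 2: {G,Q}; under {G,Q} F still reaches {A} ∋ A.
F↔A cannot be blocked by any observed set — no back-door set.
{K}: (i) intercepts every directed F→A path; (ii) no back-door F→{K}; (iii) {F} blocks every back-door {K}→A. Front-door holds.
P(A|do(F)) = Σ_{K} P(K|F) Σ_{F'} P(A|K,F')P(F').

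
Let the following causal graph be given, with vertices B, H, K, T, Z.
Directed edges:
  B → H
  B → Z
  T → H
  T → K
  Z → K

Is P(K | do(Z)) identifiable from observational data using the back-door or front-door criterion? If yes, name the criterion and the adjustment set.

desc(Z)\{Z}={K}; candidates ⊆ {B,H,T}.
∅: Z⊥K given ∅ in G with Z→· removed — back-door holds.
P(K|do(Z)) = P(K|Z) — no adjustment needed.

P(K|do(Z)): backdoor, adjust for ∅.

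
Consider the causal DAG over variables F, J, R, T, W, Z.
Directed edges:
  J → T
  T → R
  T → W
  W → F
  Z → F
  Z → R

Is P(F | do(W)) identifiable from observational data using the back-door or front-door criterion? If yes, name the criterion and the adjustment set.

desc(W)\{W}={F}; candidates ⊆ {J,R,T,Z}.
∅: W⊥F given ∅ in G with W→· removed — back-door holds.
P(F|do(W)) = P(F|W) — no adjustment needed.

P(F|do(W)): backdoor, adjust for ∅.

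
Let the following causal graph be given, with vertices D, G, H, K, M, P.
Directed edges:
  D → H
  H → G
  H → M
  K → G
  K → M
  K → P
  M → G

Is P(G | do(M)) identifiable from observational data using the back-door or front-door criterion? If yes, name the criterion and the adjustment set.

P(G|do(M)): backdoor, adjust for {H, K}.

desc(M)\{M}={G}; candidates ⊆ {D,H,K,P}.
size 0: {}; under {} M still reaches {D,G,H,K,P} ∋ G.
size 1: {D}, {H}, {K} …(+1); under {D} M still reaches {G,H,K,P} ∋ G.
{H,K}: M⊥G given {H,K} in G with M→· removed — back-door holds.
P(G|do(M)) = Σ_{H,K} P(G|M,H,K)·P(H,K).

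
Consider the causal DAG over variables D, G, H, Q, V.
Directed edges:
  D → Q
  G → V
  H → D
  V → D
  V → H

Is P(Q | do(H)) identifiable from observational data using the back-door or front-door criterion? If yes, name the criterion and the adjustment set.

desc(H)\{H}={D,Q}; candidates ⊆ {G,V}.
size 0: {}; under {} H still reaches {D,G,Q,V} ∋ Q.
{V}: H⊥Q given {V} in G with H→· removed — back-door holds.
P(Q|do(H)) = Σ_{V} P(Q|H,V)·P(V).

P(Q|do(H)): backdoor, adjust for {V}.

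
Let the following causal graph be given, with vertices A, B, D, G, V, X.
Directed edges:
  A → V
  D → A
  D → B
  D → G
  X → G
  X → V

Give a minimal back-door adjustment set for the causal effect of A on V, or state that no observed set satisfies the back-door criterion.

A→V: minimal back-door set ∅.

desc(A)\{A}={V}; candidates ⊆ {B,D,G,X}.
∅: A⊥V given ∅ in G with A→· removed — back-door holds.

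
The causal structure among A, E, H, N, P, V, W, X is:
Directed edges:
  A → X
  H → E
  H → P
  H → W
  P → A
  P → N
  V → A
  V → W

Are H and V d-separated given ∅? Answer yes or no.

Yes — H ⊥ V | ∅.

Bayes-Ball from H | ∅ reaches {A,E,N,P,W,X}.
V ∉ reach(H|∅) ⇒ H ⊥ V | ∅.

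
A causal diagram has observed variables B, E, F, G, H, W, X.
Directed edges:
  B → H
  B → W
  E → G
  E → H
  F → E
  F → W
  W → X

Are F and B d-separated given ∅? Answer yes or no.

Yes — F ⊥ B | ∅.

Bayes-Ball from F | ∅ reaches {E,G,H,W,X}.
B ∉ reach(F|∅) ⇒ F ⊥ B | ∅.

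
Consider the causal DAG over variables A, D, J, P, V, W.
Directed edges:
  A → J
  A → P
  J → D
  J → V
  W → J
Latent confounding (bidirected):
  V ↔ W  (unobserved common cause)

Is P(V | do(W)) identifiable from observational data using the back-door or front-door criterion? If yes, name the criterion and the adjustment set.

desc(W)\{W}={D,J,V}; candidates ⊆ {A,P}.
W↔V: latent back-door arc(s) into W.
size 0: {}; under {} W still reaches {V} ∋ V.
size 1: {A}, {P}; under {A} W still reaches {V} ∋ V.
size 2: {A,P}; under {A,P} W still reaches {V} ∋ V.
W↔V cannot be blocked by any observed set — no back-door set.
{J}: (i) intercepts every directed W→V path; (ii) no back-door W→{J}; (iii) {W} blocks every back-door {J}→V. Front-door holds.
P(V|do(W)) = Σ_{J} P(J|W) Σ_{W'} P(V|J,W')P(W').

P(V|do(W)): frontdoor, adjust for {J}.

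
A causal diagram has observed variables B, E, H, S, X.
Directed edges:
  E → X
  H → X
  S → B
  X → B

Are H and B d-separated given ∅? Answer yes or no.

Bayes-Ball from H | ∅ reaches {B,X}.
B ∈ reach(H|∅) ⇒ H ⊥̸ B | ∅.

No — H and B are d-connected given ∅.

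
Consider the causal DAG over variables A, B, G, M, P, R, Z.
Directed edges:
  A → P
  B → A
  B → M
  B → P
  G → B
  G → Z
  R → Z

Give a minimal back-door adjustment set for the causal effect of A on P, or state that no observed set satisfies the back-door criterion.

desc(A)\{A}={P}; candidates ⊆ {B,G,M,R,Z}.
size 0: {}; under {} A still reaches {B,G,M,P,Z} ∋ P.
{B}: A⊥P given {B} in G with A→· removed — back-door holds.

A→P: minimal back-door set {B}.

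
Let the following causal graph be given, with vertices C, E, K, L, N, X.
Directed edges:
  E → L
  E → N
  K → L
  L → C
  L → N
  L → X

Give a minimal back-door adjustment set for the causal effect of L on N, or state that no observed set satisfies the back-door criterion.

L→N: minimal back-door set {E}.

desc(L)\{L}={C,N,X}; candidates ⊆ {E,K}.
size 0: {}; under {} L still reaches {E,K,N} ∋ N.
{E}: L⊥N given {E} in G with L→· removed — back-door holds.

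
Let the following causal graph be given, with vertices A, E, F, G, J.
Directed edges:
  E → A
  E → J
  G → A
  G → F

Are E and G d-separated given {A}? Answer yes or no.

Bayes-Ball from E | {A} reaches {F,G,J}.
G ∈ reach(E|{A}) ⇒ E ⊥̸ G | {A}.

No — E and G are d-connected given {A}.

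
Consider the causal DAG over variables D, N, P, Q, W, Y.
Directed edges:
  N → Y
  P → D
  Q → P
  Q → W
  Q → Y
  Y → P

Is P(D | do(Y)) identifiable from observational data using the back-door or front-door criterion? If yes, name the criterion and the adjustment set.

desc(Y)\{Y}={D,P}; candidates ⊆ {N,Q,W}.
size 0: {}; under {} Y still reaches {D,N,P,Q,W} ∋ D.
{Q}: Y⊥D given {Q} in G with Y→· removed — back-door holds.
P(D|do(Y)) = Σ_{Q} P(D|Y,Q)·P(Q).

P(D|do(Y)): backdoor, adjust for {Q}.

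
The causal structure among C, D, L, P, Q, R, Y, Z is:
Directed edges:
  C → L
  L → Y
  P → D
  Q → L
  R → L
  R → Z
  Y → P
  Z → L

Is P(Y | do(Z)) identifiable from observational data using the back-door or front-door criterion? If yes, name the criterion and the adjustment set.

P(Y|do(Z)): backdoor, adjust for {R}.

desc(Z)\{Z}={D,L,P,Y}; candidates ⊆ {C,Q,R}.
size 0: {}; under {} Z still reaches {D,L,P,R,Y} ∋ Y.
{R}: Z⊥Y given {R} in G with Z→· removed — back-door holds.
P(Y|do(Z)) = Σ_{R} P(Y|Z,R)·P(R).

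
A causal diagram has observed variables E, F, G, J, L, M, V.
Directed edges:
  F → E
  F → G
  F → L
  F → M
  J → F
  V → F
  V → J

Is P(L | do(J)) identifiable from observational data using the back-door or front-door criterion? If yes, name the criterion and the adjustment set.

P(L|do(J)): backdoor, adjust for {V}.

desc(J)\{J}={E,F,G,L,M}; candidates ⊆ {V}.
size 0: {}; under {} J still reaches {E,F,G,L,M,V} ∋ L.
{V}: J⊥L given {V} in G with J→· removed — back-door holds.
P(L|do(J)) = Σ_{V} P(L|J,V)·P(V).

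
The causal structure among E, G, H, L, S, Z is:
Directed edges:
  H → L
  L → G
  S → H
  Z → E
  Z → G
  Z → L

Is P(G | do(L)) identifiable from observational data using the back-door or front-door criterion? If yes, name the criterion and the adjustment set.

desc(L)\{L}={G}; candidates ⊆ {E,H,S,Z}.
size 0: {}; under {} L still reaches {E,G,H,S,Z} ∋ G.
{Z}: L⊥G given {Z} in G with L→· removed — back-door holds.
P(G|do(L)) = Σ_{Z} P(G|L,Z)·P(Z).

P(G|do(L)): backdoor, adjust for {Z}.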